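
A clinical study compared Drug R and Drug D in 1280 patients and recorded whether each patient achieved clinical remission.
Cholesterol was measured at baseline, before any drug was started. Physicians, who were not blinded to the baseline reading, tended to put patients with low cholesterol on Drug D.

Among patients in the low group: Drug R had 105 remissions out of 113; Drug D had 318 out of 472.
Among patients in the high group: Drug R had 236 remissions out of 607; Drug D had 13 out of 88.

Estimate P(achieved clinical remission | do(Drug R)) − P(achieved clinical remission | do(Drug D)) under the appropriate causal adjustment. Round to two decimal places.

Since cholesterol is a pre-existing factor (not a product of the drug) and it affects the outcome on its own, it is a confounder. The stratified rates, not the pooled rate, identify the causal effect.
Adjusting over the population distribution of cholesterol: 0.457·(0.929−0.674) + 0.543·(0.389−0.148) = +0.248.

+0.25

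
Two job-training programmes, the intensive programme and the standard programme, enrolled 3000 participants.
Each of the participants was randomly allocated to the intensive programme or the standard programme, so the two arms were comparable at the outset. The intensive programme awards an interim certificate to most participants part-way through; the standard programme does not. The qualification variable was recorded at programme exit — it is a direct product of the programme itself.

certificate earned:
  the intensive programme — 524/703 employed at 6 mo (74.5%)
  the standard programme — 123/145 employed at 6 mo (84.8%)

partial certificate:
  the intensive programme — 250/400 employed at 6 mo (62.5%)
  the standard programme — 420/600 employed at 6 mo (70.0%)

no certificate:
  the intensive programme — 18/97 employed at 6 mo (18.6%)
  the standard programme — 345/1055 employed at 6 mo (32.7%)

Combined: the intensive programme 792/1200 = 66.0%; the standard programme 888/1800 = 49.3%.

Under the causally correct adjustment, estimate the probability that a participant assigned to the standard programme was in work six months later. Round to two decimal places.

Qualification attained during the programme lies on the pathway programme → qualification attained during the programme → outcome, so adjusting for it blocks the indirect effect. For the total causal effect of programme, use the unadjusted pooled rates.
So P(outcome | do(the standard programme)) is just the pooled rate for the standard programme: 888/1800 = 0.493.

0.49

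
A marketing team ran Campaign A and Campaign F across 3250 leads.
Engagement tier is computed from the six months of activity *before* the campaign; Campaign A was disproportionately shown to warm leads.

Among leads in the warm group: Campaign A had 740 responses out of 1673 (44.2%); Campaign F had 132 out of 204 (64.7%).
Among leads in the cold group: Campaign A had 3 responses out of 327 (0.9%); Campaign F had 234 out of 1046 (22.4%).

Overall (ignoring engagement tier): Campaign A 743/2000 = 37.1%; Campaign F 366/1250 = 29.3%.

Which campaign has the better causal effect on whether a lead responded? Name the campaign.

Campaign F

Here engagement tier is a common cause — it drives both which campaign a case falls under and the outcome. The crude comparison mixes populations; the stratum-specific rates are the causally relevant ones.
Within each level — warm: 44.2% vs 64.7%; cold: 0.9% vs 22.4% — Campaign F is higher every time.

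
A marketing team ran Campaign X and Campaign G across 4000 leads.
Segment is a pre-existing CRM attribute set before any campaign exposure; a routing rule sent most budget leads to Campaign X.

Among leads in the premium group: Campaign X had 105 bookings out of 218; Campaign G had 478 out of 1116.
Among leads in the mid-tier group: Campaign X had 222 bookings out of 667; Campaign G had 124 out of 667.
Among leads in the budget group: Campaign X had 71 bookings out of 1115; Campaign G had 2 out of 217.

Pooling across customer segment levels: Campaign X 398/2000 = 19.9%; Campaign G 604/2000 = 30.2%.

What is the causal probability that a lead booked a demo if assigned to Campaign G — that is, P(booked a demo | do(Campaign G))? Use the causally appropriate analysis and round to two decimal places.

0.21

The imbalance in customer segment arose from how leads were allocated, not from anything the campaign did; and customer segment independently affects the outcome. The pooled gap is confounded — condition on customer segment.
Standardising Campaign G to the population customer segment mix: 0.334·478/1116 + 0.334·124/667 + 0.333·2/217 = 0.208.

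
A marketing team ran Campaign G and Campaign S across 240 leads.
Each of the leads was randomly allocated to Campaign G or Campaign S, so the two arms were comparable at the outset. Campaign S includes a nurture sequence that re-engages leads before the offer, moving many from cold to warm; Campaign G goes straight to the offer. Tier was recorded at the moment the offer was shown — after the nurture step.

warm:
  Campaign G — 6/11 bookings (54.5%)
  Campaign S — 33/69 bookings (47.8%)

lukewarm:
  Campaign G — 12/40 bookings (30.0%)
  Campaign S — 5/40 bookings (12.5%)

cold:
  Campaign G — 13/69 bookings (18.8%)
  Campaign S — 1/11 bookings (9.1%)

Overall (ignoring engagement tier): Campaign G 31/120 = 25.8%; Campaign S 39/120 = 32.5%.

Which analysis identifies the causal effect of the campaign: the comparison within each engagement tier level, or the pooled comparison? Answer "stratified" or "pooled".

The engagement tier-specific comparison favours Campaign G throughout, but the pooled figures favour Campaign S. The question is whether to condition on engagement tier.
Engagement tier here is a post-treatment variable shaped by the campaign; conditioning on it would introduce bias rather than remove it. The overall comparison is the causal one.
Pooled: Campaign G 25.8% vs Campaign S 32.5%; Campaign S is higher overall.

pooled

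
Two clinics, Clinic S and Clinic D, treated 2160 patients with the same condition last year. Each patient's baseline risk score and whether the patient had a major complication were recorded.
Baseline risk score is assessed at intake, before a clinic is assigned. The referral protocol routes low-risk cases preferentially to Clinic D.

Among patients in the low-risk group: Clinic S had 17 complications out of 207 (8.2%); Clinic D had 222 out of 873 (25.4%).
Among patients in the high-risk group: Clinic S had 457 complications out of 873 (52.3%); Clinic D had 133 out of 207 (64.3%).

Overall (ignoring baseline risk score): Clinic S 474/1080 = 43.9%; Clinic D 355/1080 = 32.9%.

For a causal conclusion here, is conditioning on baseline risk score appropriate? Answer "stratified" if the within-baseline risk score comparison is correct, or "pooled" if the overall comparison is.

stratified

The stratified and pooled comparisons disagree (Clinic S wins within each baseline risk score; Clinic D wins overall), so the answer turns on the causal role of baseline risk score.
Baseline risk score differs across clinics for reasons unrelated to any effect of the clinic itself, and it separately predicts the outcome — a classic confounder. We must compare within baseline risk score levels.
Within each level — low-risk: 8.2% vs 25.4%; high-risk: 52.3% vs 64.3% — Clinic S is lower every time.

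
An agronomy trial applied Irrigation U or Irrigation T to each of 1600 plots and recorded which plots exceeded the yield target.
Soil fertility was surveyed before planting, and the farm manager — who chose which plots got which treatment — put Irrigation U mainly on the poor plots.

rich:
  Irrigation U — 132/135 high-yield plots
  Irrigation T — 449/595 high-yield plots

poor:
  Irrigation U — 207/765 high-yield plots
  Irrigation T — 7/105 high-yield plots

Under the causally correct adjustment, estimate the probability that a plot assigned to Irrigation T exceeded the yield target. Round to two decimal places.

Soil fertility satisfies the back-door criterion: it is not a descendant of the irrigation, and it blocks the spurious path from irrigation to outcome. Adjusting for it (i.e., using the within-soil fertility rates) gives the causal effect.
Standardising Irrigation T to the population soil fertility mix: 0.456·449/595 + 0.544·7/105 = 0.381.

0.38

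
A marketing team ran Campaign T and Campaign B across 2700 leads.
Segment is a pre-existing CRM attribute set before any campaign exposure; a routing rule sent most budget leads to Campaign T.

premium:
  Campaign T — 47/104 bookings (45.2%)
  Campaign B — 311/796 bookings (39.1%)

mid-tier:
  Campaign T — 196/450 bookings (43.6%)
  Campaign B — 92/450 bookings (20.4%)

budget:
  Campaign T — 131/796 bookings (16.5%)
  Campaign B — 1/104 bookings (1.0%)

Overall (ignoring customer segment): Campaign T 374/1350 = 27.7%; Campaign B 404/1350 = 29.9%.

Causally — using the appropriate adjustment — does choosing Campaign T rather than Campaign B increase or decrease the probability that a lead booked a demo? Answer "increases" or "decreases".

increases

Since customer segment is a pre-existing factor (not a product of the campaign) and it affects the outcome on its own, it is a confounder. The stratified rates, not the pooled rate, identify the causal effect.
Within each level — premium: 45.2% vs 39.1%; mid-tier: 43.6% vs 20.4%; budget: 16.5% vs 1.0% — Campaign T is higher every time.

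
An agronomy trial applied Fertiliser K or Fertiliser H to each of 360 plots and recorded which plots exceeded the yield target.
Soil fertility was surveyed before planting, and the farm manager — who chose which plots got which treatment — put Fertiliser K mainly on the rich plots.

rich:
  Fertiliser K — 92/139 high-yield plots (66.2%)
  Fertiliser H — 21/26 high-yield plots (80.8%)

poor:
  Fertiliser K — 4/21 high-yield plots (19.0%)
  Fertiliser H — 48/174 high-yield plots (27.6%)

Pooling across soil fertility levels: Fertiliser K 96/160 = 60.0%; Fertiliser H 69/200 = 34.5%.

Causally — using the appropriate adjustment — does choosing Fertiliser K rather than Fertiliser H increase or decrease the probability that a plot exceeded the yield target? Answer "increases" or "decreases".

decreases

Soil fertility differs across fertilisers for reasons unrelated to any effect of the fertiliser itself, and it separately predicts the outcome — a classic confounder. We must compare within soil fertility levels.
Within each level — rich: 66.2% vs 80.8%; poor: 19.0% vs 27.6% — Fertiliser H is higher every time.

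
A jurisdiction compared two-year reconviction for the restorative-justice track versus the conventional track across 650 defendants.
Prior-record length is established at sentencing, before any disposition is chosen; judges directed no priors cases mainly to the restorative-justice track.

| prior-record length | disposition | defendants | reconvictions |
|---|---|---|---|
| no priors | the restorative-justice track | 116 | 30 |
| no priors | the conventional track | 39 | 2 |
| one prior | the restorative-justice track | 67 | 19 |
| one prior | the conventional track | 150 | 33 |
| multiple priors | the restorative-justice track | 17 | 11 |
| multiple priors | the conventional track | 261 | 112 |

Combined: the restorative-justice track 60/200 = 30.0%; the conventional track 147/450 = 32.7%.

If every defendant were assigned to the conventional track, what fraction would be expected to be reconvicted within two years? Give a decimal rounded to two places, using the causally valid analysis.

The stratified and pooled comparisons disagree (the conventional track wins within each prior-record length; the restorative-justice track wins overall), so the answer turns on the causal role of prior-record length.
Nothing the disposition does changes prior-record length; the imbalance is an allocation artefact. With prior-record length also predicting the outcome, the pooled figure is confounded, and the within-stratum comparison is the causal one.
Standardising the conventional track to the population prior-record length mix: 0.238·2/39 + 0.334·33/150 + 0.428·112/261 = 0.269.

0.27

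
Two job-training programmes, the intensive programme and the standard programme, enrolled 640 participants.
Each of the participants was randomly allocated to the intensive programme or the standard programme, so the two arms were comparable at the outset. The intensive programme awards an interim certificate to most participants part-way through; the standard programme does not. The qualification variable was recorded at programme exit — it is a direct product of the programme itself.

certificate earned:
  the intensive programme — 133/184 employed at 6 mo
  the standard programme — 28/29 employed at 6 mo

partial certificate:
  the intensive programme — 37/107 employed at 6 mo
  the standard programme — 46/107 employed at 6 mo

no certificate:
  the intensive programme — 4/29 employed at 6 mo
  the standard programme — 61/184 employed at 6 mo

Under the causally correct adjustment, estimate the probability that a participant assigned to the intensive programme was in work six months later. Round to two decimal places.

The stratified and pooled comparisons disagree (the standard programme wins within each qualification attained during the programme; the intensive programme wins overall), so the answer turns on the causal role of qualification attained during the programme.
Qualification attained during the programme lies on the pathway programme → qualification attained during the programme → outcome, so adjusting for it blocks the indirect effect. For the total causal effect of programme, use the unadjusted pooled rates.
So P(outcome | do(the intensive programme)) is just the pooled rate for the intensive programme: 174/320 = 0.544.

0.54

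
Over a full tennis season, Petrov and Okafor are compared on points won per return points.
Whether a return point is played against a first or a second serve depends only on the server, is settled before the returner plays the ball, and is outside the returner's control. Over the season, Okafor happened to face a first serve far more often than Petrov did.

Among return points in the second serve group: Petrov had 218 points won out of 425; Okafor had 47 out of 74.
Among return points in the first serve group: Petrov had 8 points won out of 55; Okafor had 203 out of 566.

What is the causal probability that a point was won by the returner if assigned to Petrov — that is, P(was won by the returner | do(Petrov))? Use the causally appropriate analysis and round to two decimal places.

0.31

The serve type-specific comparison favours Okafor throughout, but the pooled figures favour Petrov. The question is whether to condition on serve type.
Since serve type is a pre-existing factor (not a product of the player) and it affects the outcome on its own, it is a confounder. The stratified rates, not the pooled rate, identify the causal effect.
Standardising Petrov to the population serve type mix: 0.446·218/425 + 0.554·8/55 = 0.309.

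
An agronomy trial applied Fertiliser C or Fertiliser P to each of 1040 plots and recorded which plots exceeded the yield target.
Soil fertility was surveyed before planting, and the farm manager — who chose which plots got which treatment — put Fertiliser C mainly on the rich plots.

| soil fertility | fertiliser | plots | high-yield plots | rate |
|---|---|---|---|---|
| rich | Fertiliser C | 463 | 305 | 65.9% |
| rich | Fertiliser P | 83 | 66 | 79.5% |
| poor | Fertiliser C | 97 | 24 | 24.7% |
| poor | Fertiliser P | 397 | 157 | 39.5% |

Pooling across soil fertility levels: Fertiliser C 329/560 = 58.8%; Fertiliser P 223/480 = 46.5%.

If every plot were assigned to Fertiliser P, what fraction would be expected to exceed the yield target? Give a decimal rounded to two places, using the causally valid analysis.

0.61

Here soil fertility is a common cause — it drives both which fertiliser a case falls under and the outcome. The crude comparison mixes populations; the stratum-specific rates are the causally relevant ones.
Standardising Fertiliser P to the population soil fertility mix: 0.525·66/83 + 0.475·157/397 = 0.605.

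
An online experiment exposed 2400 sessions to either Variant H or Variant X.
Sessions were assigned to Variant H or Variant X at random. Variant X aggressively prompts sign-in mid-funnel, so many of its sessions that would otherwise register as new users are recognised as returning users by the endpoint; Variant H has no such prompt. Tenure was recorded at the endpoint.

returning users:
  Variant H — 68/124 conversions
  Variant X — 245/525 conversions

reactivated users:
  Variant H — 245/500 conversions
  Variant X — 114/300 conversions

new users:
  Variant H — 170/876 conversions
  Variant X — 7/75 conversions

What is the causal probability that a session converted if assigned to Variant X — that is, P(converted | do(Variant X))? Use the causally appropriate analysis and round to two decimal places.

0.41

Within every user tenure level Variant H has the higher rate, yet pooled Variant X does — Simpson's reversal.
Stratifying would compare variants among sessions the variants themselves sorted into user tenure groups — a form of selection on an intermediate. The unconditioned pooled rates give the total causal effect.
So P(outcome | do(Variant X)) is just the pooled rate for Variant X: 366/900 = 0.407.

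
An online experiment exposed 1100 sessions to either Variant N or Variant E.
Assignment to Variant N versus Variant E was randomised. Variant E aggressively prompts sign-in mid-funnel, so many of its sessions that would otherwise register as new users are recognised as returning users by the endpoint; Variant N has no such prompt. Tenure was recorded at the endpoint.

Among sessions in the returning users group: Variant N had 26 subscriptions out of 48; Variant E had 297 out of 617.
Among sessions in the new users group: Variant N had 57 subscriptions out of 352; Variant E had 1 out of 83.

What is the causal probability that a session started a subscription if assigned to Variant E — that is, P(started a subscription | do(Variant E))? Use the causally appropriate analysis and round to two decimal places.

0.43

The distribution of user tenure is itself part of what the variant does — it is an intermediate outcome. Holding it fixed would remove that part of the effect; the total effect is the pooled difference.
So P(outcome | do(Variant E)) is just the pooled rate for Variant E: 298/700 = 0.426.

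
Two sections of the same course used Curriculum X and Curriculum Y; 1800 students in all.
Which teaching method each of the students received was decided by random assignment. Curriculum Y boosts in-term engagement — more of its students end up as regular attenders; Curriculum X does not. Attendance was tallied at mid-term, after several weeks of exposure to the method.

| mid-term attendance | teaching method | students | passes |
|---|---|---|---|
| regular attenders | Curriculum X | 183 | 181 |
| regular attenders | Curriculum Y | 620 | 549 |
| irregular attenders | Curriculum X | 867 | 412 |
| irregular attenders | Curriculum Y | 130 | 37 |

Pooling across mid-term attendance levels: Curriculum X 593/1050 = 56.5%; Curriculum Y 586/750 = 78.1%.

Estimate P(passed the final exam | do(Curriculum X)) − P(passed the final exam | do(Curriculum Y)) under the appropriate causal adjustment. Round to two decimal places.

Mid-term attendance lies on the pathway teaching method → mid-term attendance → outcome, so adjusting for it blocks the indirect effect. For the total causal effect of teaching method, use the unadjusted pooled rates.
The causal difference is the pooled difference: 0.565 − 0.781 = -0.217.

-0.22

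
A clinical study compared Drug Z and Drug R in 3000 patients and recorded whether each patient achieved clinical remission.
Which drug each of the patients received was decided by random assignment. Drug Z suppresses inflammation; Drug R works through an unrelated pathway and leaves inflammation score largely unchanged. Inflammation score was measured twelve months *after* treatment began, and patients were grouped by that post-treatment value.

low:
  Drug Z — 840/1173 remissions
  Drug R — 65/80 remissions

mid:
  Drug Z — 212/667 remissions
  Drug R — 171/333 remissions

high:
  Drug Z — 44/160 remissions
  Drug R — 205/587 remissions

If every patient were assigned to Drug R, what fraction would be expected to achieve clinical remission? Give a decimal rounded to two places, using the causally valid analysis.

The stratified and pooled comparisons disagree (Drug R wins within each inflammation score; Drug Z wins overall), so the answer turns on the causal role of inflammation score.
Inflammation score is recorded after the drug and is itself shifted by it — it sits on the causal path from drug to outcome. Conditioning on a mediator would strip out part of the effect we want; the pooled comparison gives the total causal effect.
So P(outcome | do(Drug R)) is just the pooled rate for Drug R: 441/1000 = 0.441.

0.44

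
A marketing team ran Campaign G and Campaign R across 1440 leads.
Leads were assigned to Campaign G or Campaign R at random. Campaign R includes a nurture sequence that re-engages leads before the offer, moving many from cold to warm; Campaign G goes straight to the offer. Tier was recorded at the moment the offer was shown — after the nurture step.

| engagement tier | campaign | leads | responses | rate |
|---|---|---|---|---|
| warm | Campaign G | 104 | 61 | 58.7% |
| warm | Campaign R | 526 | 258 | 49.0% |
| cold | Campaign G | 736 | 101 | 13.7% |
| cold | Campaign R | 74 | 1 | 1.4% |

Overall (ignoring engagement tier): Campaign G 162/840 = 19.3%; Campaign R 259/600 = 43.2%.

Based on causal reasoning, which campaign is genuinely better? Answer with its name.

Campaign R

Engagement tier is recorded after the campaign and is itself shifted by it — it sits on the causal path from campaign to outcome. Conditioning on a mediator would strip out part of the effect we want; the pooled comparison gives the total causal effect.
Pooled: Campaign G 19.3% vs Campaign R 43.2%; Campaign R is higher overall.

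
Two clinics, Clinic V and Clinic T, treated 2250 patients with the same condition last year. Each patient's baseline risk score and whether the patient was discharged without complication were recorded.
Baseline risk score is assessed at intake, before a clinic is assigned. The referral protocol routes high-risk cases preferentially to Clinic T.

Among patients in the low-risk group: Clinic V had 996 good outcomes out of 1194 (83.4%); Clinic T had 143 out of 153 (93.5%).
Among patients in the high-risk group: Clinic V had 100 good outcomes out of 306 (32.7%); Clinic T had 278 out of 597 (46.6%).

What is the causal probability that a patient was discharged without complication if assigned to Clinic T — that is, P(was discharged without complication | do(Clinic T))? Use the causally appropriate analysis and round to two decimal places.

The baseline risk score-specific comparison favours Clinic T throughout, but the pooled figures favour Clinic V. The question is whether to condition on baseline risk score.
Baseline risk score is set before the clinic has any effect — it is not caused by the clinic — and it independently drives the outcome. That makes it a confounder, so the causal comparison is within baseline risk score levels.
Standardising Clinic T to the population baseline risk score mix: 0.599·143/153 + 0.401·278/597 = 0.746.

0.75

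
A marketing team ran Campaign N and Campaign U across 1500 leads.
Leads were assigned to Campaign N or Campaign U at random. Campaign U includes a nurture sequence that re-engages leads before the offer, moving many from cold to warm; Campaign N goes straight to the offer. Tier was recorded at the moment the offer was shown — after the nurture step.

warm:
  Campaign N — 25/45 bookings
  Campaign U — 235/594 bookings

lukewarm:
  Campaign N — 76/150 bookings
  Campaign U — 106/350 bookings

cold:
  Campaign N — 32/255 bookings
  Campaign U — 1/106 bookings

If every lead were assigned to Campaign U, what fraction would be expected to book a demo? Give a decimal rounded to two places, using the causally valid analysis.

Stratifying would compare campaigns among leads the campaigns themselves sorted into engagement tier groups — a form of selection on an intermediate. The unconditioned pooled rates give the total causal effect.
So P(outcome | do(Campaign U)) is just the pooled rate for Campaign U: 342/1050 = 0.326.

0.33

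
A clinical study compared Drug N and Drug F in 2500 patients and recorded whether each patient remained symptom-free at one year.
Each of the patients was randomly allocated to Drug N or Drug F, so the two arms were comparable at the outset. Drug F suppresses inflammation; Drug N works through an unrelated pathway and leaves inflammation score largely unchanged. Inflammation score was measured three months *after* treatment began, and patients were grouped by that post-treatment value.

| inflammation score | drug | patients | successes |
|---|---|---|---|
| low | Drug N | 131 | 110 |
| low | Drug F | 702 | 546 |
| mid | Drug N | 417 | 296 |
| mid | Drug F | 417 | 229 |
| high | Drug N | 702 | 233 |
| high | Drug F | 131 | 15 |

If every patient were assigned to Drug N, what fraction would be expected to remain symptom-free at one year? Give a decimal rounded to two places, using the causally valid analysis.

Within every inflammation score level Drug N has the higher rate, yet pooled Drug F does — Simpson's reversal.
Inflammation score lies on the pathway drug → inflammation score → outcome, so adjusting for it blocks the indirect effect. For the total causal effect of drug, use the unadjusted pooled rates.
So P(outcome | do(Drug N)) is just the pooled rate for Drug N: 639/1250 = 0.511.

0.51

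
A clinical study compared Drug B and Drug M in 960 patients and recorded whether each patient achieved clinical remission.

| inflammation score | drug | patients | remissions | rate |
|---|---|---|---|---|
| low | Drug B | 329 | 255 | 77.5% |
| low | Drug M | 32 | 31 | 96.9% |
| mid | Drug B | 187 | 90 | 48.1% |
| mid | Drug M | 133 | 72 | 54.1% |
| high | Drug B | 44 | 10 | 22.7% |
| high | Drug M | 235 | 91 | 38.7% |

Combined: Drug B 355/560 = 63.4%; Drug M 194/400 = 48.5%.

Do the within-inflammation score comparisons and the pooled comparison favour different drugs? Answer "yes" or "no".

yes

Within each inflammation score level (low 77.5% vs 96.9%; mid 48.1% vs 54.1%; high 22.7% vs 38.7%), Drug M has the higher rate every time. Pooled: 63.4% vs 48.5% — Drug B has the higher rate overall. The two comparisons disagree.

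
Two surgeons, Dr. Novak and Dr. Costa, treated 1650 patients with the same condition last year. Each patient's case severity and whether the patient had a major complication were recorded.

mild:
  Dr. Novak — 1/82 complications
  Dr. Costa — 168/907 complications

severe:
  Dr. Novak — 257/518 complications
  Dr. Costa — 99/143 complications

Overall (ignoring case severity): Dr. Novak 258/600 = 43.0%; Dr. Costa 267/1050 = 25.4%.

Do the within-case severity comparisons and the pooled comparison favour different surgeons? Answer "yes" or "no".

Within each case severity level (mild 1.2% vs 18.5%; severe 49.6% vs 69.2%), Dr. Novak has the lower rate every time. Pooled: 43.0% vs 25.4% — Dr. Costa has the lower rate overall. The two comparisons disagree.

yes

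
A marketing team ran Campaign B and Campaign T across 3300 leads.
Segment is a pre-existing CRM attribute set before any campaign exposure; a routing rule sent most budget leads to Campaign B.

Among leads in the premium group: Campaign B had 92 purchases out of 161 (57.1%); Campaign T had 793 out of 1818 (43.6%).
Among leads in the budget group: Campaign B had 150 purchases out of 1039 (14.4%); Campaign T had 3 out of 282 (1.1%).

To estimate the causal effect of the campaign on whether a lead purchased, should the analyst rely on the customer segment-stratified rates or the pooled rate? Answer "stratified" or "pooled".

Customer segment is set before the campaign has any effect — it is not caused by the campaign — and it independently drives the outcome. That makes it a confounder, so the causal comparison is within customer segment levels.
Within each level — premium: 57.1% vs 43.6%; budget: 14.4% vs 1.1% — Campaign B is higher every time.

stratified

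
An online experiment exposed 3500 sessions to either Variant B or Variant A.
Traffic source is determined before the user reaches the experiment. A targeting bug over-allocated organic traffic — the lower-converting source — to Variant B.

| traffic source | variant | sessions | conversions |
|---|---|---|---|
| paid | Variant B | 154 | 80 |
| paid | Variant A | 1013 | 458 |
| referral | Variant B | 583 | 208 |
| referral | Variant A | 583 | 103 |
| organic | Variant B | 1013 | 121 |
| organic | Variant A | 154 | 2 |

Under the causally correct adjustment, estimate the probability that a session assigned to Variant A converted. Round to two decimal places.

0.21

The traffic source-specific comparison favours Variant B throughout, but the pooled figures favour Variant A. The question is whether to condition on traffic source.
Since traffic source is a pre-existing factor (not a product of the variant) and it affects the outcome on its own, it is a confounder. The stratified rates, not the pooled rate, identify the causal effect.
Standardising Variant A to the population traffic source mix: 0.333·458/1013 + 0.333·103/583 + 0.333·2/154 = 0.214.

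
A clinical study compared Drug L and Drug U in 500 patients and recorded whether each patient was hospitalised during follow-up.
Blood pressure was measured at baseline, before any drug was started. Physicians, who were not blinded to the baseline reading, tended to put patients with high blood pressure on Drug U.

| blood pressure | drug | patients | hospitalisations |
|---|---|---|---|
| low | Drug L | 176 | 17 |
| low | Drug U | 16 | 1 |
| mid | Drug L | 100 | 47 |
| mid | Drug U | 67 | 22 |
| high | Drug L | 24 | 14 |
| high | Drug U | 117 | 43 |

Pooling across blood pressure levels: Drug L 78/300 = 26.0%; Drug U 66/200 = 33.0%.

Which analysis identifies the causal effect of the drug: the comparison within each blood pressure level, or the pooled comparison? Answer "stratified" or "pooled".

stratified

The stratified and pooled comparisons disagree (Drug U wins within each blood pressure; Drug L wins overall), so the answer turns on the causal role of blood pressure.
The imbalance in blood pressure arose from how patients were allocated, not from anything the drug did; and blood pressure independently affects the outcome. The pooled gap is confounded — condition on blood pressure.
Within each level — low: 9.7% vs 6.2%; mid: 47.0% vs 32.8%; high: 58.3% vs 36.8% — Drug U is lower every time.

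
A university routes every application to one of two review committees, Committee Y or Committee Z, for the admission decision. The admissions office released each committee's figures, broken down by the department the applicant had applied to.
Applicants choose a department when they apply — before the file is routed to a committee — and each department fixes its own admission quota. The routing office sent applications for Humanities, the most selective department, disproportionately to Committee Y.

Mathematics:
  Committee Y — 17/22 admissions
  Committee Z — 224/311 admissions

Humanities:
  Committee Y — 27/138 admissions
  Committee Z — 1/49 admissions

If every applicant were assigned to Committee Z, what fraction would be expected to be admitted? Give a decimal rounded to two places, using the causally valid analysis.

The stratified and pooled comparisons disagree (Committee Y wins within each department; Committee Z wins overall), so the answer turns on the causal role of department.
Department satisfies the back-door criterion: it is not a descendant of the review committee, and it blocks the spurious path from review committee to outcome. Adjusting for it (i.e., using the within-department rates) gives the causal effect.
Standardising Committee Z to the population department mix: 0.640·224/311 + 0.360·1/49 = 0.469.

0.47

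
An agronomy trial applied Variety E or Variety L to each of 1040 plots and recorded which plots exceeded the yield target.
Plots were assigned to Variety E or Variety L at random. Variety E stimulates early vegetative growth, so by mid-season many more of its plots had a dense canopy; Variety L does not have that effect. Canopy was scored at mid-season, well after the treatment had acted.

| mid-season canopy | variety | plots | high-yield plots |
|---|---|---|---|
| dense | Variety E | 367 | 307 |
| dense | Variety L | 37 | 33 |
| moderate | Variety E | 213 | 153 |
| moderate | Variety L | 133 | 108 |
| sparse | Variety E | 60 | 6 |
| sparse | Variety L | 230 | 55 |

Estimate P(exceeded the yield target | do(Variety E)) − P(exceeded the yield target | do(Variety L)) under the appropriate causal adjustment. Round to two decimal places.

The distribution of mid-season canopy is itself part of what the variety does — it is an intermediate outcome. Holding it fixed would remove that part of the effect; the total effect is the pooled difference.
The causal difference is the pooled difference: 0.728 − 0.490 = +0.238.

+0.24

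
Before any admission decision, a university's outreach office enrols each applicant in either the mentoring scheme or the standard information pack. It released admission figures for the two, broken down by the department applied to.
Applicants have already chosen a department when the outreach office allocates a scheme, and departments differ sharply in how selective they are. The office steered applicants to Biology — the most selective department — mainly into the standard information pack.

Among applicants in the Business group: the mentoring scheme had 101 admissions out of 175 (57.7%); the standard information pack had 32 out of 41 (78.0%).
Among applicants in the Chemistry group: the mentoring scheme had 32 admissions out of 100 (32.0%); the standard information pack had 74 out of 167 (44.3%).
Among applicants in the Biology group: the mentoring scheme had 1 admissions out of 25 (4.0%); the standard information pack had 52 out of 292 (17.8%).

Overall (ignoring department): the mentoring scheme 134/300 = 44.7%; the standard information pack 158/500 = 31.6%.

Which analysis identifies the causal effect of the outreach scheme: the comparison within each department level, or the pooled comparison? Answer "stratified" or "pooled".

stratified

Within every department level the standard information pack has the higher rate, yet pooled the mentoring scheme does — Simpson's reversal.
Department differs across outreach schemes for reasons unrelated to any effect of the outreach scheme itself, and it separately predicts the outcome — a classic confounder. We must compare within department levels.
Within each level — Business: 57.7% vs 78.0%; Chemistry: 32.0% vs 44.3%; Biology: 4.0% vs 17.8% — the standard information pack is higher every time.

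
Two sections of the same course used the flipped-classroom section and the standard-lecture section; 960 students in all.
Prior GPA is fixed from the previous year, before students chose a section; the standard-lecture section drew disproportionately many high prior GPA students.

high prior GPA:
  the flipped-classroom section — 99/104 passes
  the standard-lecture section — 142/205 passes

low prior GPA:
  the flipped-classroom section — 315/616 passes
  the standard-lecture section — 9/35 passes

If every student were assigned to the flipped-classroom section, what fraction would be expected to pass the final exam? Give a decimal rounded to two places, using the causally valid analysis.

0.65

The prior GPA band-specific comparison favours the flipped-classroom section throughout, but the pooled figures favour the standard-lecture section. The question is whether to condition on prior GPA band.
Nothing the teaching method does changes prior GPA band; the imbalance is an allocation artefact. With prior GPA band also predicting the outcome, the pooled figure is confounded, and the within-stratum comparison is the causal one.
Standardising the flipped-classroom section to the population prior GPA band mix: 0.322·99/104 + 0.678·315/616 = 0.653.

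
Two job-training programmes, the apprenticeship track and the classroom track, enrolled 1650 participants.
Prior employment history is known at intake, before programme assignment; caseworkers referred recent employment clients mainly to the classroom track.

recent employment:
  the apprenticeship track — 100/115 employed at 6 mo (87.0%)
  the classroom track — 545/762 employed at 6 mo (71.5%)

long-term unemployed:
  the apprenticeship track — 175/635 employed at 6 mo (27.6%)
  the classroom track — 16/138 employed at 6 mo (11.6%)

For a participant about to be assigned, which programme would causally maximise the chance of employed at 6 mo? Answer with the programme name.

the apprenticeship track

Prior employment history is set before the programme has any effect — it is not caused by the programme — and it independently drives the outcome. That makes it a confounder, so the causal comparison is within prior employment history levels.
Within each level — recent employment: 87.0% vs 71.5%; long-term unemployed: 27.6% vs 11.6% — the apprenticeship track is higher every time.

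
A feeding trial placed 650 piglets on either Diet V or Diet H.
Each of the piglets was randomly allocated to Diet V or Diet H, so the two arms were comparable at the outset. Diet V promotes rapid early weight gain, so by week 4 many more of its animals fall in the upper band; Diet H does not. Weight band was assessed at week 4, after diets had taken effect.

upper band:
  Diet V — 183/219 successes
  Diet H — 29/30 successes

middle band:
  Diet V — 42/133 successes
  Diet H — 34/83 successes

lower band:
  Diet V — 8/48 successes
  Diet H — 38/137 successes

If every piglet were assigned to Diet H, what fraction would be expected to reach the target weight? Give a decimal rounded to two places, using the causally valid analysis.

0.40

Diet H is higher inside every week-4 weight band stratum but Diet V is higher in aggregate. Whether to stratify depends on how week-4 weight band relates to the diet.
The distribution of week-4 weight band is itself part of what the diet does — it is an intermediate outcome. Holding it fixed would remove that part of the effect; the total effect is the pooled difference.
So P(outcome | do(Diet H)) is just the pooled rate for Diet H: 101/250 = 0.404.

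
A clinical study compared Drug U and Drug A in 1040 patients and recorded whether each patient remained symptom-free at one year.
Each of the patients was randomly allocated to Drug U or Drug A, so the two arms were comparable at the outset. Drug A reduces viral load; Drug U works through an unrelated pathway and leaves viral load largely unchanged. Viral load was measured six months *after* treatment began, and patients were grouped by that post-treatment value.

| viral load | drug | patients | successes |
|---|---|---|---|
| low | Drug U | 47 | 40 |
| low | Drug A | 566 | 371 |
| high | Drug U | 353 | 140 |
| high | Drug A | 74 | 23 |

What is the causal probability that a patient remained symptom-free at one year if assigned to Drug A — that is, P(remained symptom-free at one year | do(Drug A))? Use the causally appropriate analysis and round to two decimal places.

0.62

Viral load lies on the pathway drug → viral load → outcome, so adjusting for it blocks the indirect effect. For the total causal effect of drug, use the unadjusted pooled rates.
So P(outcome | do(Drug A)) is just the pooled rate for Drug A: 394/640 = 0.616.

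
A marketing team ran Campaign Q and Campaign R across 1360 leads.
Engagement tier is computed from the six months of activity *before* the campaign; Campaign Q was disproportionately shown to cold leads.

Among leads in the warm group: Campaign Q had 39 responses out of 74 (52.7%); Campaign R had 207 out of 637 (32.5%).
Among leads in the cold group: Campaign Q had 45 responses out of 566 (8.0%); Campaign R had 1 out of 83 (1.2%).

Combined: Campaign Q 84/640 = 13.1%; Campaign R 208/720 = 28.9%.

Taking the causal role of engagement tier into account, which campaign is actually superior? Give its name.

Campaign Q

Campaign Q is higher inside every engagement tier stratum but Campaign R is higher in aggregate. Whether to stratify depends on how engagement tier relates to the campaign.
Here engagement tier is a common cause — it drives both which campaign a case falls under and the outcome. The crude comparison mixes populations; the stratum-specific rates are the causally relevant ones.
Within each level — warm: 52.7% vs 32.5%; cold: 8.0% vs 1.2% — Campaign Q is higher every time.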